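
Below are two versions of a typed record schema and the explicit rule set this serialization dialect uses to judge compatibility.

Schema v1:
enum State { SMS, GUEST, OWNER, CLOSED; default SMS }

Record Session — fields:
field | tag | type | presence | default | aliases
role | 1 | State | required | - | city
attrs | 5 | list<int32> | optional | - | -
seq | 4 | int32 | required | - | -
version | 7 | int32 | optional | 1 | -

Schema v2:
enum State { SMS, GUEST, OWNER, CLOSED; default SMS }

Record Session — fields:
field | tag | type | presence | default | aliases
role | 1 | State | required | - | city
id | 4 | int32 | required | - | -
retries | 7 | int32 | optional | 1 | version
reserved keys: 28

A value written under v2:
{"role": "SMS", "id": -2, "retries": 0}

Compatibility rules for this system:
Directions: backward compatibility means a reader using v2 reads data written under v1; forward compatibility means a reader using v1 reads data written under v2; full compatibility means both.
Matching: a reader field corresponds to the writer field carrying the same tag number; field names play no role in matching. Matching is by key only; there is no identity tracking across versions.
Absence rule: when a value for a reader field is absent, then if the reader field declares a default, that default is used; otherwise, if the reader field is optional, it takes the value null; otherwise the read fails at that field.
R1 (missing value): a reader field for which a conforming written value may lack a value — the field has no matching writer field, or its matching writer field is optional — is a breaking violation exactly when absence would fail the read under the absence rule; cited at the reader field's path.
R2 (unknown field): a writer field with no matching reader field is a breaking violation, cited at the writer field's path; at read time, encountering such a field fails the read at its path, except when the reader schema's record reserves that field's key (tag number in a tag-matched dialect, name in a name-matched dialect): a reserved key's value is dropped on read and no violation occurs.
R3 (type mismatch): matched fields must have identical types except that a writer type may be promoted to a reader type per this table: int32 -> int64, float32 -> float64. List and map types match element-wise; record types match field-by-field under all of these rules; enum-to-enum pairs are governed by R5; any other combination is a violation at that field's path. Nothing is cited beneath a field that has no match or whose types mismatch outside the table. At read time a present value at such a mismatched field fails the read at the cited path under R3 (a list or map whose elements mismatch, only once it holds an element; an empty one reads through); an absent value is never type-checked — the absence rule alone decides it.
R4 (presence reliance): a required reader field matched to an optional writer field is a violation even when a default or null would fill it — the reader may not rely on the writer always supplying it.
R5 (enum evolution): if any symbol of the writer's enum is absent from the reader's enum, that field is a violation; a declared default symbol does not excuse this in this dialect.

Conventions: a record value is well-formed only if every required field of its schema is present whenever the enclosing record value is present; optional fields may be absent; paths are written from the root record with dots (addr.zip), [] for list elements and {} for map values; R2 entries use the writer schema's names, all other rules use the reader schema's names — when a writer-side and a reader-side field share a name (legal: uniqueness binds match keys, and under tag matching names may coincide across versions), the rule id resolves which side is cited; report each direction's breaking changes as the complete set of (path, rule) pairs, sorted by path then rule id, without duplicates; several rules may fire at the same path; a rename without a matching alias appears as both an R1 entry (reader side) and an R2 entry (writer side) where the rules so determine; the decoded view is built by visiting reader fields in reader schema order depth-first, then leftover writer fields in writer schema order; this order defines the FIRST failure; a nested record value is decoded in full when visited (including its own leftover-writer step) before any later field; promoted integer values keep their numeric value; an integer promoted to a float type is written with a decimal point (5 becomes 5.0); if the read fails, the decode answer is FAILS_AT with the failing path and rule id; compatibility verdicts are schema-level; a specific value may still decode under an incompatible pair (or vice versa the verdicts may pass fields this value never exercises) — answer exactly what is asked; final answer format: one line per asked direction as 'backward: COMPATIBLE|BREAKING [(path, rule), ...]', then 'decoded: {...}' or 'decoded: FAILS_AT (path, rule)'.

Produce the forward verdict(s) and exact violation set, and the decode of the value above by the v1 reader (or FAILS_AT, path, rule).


arrows below run writer -> reader for Session
forward analysis of Session with v1 as reader and v2 as writer:
  role: paired with writer role (State -> State; writer required)
  attrs: no writer-side match
  seq: paired with writer id (int32 -> int32; writer required)
  version: paired with writer retries (int32 -> int32; writer optional)
  => no violations; forward on Session: COMPATIBLE
decoding the Session value with the v1 reader:
  role := "SMS"
  attrs := null (missing; optional => null)
  seq := -2 (from writer id)
  version := 0 (from writer retries)
  => decoded: {"role": "SMS", "attrs": null, "seq": -2, "version": 0}
checking off the Session differences that do not matter here:
  removed field attrs from record Session -> affects backward compatibility only, which is not asked
  renamed field version to retries in record Session (alias version declared on the renamed field) -> inert for the asked Session verdict: nothing fires
  renamed field seq to id in record Session -> inert for the asked Session verdict: nothing fires

forward: COMPATIBLE []; decoded: {"role": "SMS", "attrs": null, "seq": -2, "version": 0}


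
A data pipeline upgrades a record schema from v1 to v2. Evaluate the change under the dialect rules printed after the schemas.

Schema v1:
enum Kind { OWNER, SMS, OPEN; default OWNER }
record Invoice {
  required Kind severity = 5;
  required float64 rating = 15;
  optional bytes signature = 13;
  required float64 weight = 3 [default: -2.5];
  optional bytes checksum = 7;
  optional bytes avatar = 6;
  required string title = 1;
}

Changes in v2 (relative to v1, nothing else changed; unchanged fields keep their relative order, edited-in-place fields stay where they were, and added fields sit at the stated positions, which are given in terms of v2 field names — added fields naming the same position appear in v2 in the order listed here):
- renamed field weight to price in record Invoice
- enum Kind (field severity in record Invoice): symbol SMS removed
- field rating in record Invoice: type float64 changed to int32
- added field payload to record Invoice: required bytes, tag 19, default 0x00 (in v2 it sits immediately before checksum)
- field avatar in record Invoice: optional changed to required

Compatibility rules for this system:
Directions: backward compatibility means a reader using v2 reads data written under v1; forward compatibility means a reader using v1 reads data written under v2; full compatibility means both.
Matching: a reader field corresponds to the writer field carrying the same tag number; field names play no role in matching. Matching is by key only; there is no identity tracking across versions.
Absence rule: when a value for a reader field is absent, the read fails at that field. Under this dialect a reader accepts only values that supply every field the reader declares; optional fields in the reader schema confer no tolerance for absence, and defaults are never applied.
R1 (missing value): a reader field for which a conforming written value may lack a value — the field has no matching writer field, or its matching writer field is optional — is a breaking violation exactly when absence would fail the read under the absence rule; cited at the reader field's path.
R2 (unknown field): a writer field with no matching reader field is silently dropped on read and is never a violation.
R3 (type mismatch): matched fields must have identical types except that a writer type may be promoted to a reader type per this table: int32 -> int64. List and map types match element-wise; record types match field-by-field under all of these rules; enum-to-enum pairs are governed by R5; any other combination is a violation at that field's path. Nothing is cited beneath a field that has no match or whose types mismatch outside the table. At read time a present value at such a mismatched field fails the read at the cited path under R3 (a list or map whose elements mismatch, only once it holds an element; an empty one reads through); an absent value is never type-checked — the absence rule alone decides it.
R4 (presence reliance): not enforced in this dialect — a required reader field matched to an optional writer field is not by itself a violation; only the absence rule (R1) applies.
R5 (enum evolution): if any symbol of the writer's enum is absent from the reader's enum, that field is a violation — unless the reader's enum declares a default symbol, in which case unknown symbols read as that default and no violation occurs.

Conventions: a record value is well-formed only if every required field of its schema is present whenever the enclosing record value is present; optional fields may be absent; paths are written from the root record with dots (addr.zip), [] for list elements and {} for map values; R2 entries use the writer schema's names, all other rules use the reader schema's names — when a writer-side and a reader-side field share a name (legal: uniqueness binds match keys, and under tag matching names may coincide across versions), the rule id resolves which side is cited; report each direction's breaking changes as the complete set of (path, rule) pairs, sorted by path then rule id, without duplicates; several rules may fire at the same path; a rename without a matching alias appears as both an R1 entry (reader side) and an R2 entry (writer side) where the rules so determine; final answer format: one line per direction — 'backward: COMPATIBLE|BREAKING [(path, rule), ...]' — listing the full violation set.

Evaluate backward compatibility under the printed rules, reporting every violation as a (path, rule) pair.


the writer's type comes first in each Invoice pair
backward for Invoice (reader v2, writer v1):
  Kind -> Kind, writer required: severity aligns to severity
  float64 -> int32, writer required: rating aligns to rating
  bytes -> bytes, writer optional: signature aligns to signature
  float64 -> float64, writer required: price aligns to weight
  payload: no writer-side match
  bytes -> bytes, writer optional: checksum aligns to checksum
  bytes -> bytes, writer optional: avatar aligns to avatar
  string -> string, writer required: title aligns to title
  rule R1 violated at avatar
  rule R1 violated at checksum
  rule R1 violated at payload
  rule R3 violated at rating
  rule R1 violated at signature
  backward on Invoice therefore BREAKING (5)
the other Invoice changes do not affect what is asked:
  renamed field weight to price in record Invoice -> triggers nothing under Invoice's printed rules — same verdict
  enum Kind (field severity in record Invoice): symbol SMS removed -> triggers nothing under Invoice's printed rules — same verdict
  field avatar in record Invoice: optional changed to required -> matters only for Invoice's forward compatibility — outside the asked direction

backward: BREAKING [(avatar, R1), (checksum, R1), (payload, R1), (rating, R3), (signature, R1)]


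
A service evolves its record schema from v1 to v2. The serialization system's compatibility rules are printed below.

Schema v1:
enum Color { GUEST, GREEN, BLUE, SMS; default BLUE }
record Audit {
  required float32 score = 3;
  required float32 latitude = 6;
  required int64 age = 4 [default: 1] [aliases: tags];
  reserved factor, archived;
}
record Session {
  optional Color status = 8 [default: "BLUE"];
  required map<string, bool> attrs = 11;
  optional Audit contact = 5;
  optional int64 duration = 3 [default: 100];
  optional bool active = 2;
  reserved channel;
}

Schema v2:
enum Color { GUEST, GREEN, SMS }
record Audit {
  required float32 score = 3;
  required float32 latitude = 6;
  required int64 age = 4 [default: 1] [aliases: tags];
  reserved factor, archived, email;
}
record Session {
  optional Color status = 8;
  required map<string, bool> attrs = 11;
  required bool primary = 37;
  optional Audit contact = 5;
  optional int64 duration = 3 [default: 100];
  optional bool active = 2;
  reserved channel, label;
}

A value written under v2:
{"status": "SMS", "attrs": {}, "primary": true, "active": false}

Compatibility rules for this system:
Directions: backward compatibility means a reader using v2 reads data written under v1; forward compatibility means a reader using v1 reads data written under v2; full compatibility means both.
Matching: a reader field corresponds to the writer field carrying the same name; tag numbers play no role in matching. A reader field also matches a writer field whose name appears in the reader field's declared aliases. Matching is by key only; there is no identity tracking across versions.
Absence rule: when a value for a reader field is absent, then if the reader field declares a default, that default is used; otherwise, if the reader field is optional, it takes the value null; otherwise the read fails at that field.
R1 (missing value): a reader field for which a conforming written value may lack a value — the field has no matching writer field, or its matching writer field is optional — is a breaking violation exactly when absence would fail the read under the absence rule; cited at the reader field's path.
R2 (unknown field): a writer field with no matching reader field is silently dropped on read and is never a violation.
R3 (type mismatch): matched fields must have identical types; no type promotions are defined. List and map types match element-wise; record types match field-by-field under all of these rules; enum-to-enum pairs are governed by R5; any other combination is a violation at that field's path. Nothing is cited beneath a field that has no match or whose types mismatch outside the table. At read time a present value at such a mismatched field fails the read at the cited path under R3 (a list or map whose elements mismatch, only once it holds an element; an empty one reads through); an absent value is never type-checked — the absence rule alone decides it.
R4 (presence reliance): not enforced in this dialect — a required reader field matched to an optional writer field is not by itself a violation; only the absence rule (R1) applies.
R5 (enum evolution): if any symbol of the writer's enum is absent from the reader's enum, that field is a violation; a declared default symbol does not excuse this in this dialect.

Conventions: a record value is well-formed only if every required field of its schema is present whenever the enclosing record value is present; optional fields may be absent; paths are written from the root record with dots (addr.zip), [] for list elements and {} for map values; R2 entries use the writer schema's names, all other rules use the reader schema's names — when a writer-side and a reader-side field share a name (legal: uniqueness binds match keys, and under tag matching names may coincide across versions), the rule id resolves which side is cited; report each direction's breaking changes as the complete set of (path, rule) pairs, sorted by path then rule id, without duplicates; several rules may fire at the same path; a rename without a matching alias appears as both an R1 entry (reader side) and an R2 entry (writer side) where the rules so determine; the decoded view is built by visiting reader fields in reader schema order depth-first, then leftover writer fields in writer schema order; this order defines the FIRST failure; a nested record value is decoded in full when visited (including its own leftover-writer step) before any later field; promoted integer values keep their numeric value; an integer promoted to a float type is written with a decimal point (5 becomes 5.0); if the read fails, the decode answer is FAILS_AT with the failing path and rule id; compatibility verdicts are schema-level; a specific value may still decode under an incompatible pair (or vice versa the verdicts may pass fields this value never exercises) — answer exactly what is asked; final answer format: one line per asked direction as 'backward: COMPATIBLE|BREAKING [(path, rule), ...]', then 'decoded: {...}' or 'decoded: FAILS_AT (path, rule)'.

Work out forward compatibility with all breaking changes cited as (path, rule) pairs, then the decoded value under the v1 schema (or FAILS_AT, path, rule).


each type pair in Session: writer, then reader
checking forward for Session: reader v1 against writer v2:
  Color -> Color, writer optional: status aligns to status
  map<string, bool> -> map<string, bool>, writer required: attrs aligns to attrs
  Audit -> Audit, writer optional: contact aligns to contact
  int64 -> int64, writer optional: duration aligns to duration
  bool -> bool, writer optional: active aligns to active
  writer field primary has no reader counterpart
  float32 -> float32, writer required: contact.score aligns to contact.score
  float32 -> float32, writer required: contact.latitude aligns to contact.latitude
  int64 -> int64, writer required: contact.age aligns to contact.age
  => no violations; forward on Session: COMPATIBLE
migrating the Session value to v1:
  status := "SMS"
  attrs := {}
  contact := null (missing; optional => null)
  duration := 100 (missing; default applied)
  active := false
  writer primary: no reader field; dropped
  => decoded: {"status": "SMS", "attrs": {}, "contact": null, "duration": 100, "active": false}
ruling out the remaining Session differences:
  enum Color (field status in record Session): symbol BLUE removed (it was the default; the default is cleared) (the field default referencing it is cleared) -> its effect on Session is confined to the backward direction, not asked
  added field primary to record Session: required bool, tag 37 (in v2 it sits immediately before contact) -> its effect on Session is confined to the backward direction, not asked

forward: COMPATIBLE []; decoded: {"status": "SMS", "attrs": {}, "contact": null, "duration": 100, "active": false}


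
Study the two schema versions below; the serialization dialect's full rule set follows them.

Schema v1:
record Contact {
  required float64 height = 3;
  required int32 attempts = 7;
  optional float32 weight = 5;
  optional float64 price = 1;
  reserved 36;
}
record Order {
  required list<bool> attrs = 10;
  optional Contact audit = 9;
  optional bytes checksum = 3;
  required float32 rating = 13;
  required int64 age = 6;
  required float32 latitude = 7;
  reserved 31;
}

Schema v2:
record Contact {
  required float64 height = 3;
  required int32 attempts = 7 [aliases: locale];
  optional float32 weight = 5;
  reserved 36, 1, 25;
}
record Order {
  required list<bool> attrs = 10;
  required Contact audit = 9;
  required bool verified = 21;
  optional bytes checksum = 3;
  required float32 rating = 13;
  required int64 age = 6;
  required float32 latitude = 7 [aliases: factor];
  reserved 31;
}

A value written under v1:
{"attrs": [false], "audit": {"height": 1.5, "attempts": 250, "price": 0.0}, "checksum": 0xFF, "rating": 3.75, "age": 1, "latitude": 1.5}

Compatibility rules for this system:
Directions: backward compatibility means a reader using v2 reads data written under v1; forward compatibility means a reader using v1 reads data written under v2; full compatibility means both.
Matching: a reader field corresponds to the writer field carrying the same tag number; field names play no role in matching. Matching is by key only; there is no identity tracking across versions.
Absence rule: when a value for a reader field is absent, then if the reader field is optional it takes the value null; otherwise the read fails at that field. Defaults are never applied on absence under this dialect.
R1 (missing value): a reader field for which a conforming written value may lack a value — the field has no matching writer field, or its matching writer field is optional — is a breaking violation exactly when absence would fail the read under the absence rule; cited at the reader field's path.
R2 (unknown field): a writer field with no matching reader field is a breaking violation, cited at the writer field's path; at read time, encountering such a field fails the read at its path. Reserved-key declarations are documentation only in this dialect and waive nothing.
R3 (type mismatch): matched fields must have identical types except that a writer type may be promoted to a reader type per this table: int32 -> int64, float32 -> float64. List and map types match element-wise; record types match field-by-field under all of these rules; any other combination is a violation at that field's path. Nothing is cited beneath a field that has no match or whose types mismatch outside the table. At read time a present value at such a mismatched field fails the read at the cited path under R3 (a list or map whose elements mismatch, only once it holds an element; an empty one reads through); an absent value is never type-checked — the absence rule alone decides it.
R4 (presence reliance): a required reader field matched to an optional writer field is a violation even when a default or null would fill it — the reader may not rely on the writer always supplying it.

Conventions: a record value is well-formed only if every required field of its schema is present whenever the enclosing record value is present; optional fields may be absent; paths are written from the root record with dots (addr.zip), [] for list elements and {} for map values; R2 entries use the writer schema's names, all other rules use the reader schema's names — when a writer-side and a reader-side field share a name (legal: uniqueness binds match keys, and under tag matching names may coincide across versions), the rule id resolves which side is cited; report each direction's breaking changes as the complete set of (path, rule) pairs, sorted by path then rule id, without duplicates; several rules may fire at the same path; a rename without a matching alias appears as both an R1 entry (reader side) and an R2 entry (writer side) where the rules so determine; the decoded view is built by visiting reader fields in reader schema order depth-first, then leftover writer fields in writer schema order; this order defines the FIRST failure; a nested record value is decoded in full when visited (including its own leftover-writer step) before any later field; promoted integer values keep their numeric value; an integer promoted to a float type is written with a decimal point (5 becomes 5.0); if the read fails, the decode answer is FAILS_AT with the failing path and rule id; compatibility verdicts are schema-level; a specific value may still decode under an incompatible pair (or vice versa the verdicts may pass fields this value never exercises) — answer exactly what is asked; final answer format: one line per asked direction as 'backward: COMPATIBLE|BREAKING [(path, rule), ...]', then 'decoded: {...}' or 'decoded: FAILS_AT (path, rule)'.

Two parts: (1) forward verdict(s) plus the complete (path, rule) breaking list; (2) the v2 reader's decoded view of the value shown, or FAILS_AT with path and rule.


the writer's type comes first in each Order pair
forward on Order — v1 reading data written by v2:
  attrs: list<bool> -> list<bool>, writer required; from attrs
  audit: Contact -> Contact, writer required; from audit
  checksum: bytes -> bytes, writer optional; from checksum
  rating: float32 -> float32, writer required; from rating
  age: int64 -> int64, writer required; from age
  latitude: float32 -> float32, writer required; from latitude
  writer verified: unknown to reader
  audit.height: float64 -> float64, writer required; from audit.height
  audit.attempts: int32 -> int32, writer required; from audit.attempts
  audit.weight: float32 -> float32, writer optional; from audit.weight
  no writer field matches reader audit.price
  rule R2 violated at verified
  => 1 violation(s): forward is BREAKING for Order
decoding the Order value with the v2 reader:
  attrs := [false]
  audit.height := 1.5
  audit.attempts := 250
  audit.weight := null (not supplied -> null)
  read fails at audit.price under R2 (unknown field)
  => FAILS_AT (audit.price, R2)

forward: BREAKING [(verified, R2)]; decoded: FAILS_AT (audit.price, R2)


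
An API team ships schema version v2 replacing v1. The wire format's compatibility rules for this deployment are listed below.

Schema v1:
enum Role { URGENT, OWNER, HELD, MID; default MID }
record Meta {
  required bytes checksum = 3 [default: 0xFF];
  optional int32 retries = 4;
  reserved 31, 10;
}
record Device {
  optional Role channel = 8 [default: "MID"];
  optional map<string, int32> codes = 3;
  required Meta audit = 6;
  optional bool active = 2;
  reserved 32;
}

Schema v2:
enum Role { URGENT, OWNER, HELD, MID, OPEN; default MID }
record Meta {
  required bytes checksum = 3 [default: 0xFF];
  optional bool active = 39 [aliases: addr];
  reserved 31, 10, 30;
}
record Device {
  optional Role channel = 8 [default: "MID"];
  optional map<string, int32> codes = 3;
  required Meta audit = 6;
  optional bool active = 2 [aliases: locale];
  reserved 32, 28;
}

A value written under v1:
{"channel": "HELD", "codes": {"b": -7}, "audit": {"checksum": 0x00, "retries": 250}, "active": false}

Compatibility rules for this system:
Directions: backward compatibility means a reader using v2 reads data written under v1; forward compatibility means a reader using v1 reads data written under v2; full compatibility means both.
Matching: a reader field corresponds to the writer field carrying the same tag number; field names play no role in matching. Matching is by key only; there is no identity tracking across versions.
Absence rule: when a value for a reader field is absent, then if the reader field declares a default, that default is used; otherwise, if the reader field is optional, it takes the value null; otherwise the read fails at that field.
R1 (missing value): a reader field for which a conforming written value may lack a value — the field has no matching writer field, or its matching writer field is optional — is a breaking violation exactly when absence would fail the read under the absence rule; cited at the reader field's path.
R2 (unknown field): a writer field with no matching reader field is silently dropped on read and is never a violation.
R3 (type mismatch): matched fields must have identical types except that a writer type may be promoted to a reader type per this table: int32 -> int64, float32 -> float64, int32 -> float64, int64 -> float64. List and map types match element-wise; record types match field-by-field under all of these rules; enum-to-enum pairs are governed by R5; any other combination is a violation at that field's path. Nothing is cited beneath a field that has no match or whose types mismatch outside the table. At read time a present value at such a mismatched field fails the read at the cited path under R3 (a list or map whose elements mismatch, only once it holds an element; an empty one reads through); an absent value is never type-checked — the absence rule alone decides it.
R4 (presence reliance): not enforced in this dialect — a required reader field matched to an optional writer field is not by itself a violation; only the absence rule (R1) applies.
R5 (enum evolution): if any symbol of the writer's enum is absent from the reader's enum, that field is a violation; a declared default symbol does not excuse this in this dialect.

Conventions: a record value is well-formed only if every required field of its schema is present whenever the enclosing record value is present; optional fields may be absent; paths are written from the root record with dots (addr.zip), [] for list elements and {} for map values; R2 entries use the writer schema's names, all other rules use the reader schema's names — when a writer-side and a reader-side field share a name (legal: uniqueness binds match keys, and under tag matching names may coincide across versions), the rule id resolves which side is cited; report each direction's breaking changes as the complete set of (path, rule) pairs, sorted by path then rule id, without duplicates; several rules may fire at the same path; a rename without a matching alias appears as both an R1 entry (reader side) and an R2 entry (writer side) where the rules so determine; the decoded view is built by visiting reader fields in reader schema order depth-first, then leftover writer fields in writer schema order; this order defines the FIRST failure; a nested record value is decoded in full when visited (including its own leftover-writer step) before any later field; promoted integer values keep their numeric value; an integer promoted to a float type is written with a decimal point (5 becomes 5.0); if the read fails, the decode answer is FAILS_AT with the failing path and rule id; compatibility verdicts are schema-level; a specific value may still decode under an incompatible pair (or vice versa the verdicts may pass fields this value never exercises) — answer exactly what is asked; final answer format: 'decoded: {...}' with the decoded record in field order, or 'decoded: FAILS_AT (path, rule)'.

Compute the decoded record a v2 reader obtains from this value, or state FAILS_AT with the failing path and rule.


the writer's type comes first in each Device pair
decode walk for Device under reader schema v2:
  channel := "HELD"
  codes := {"b": -7}
  audit.checksum := 0x00
  audit.active := null (not supplied -> null)
  writer audit.retries: unmatched, discarded
  active := false
  => decoded: {"channel": "HELD", "codes": {"b": -7}, "audit": {"checksum": 0x00, "active": null}, "active": false}
the rest of the Device diff is inert for this question:
  enum Role (field channel in record Device): symbol OPEN added -> changes Device's schema-level verdicts only — the decode of this value is the same

decoded: {"channel": "HELD", "codes": {"b": -7}, "audit": {"checksum": 0x00, "active": null}, "active": false}


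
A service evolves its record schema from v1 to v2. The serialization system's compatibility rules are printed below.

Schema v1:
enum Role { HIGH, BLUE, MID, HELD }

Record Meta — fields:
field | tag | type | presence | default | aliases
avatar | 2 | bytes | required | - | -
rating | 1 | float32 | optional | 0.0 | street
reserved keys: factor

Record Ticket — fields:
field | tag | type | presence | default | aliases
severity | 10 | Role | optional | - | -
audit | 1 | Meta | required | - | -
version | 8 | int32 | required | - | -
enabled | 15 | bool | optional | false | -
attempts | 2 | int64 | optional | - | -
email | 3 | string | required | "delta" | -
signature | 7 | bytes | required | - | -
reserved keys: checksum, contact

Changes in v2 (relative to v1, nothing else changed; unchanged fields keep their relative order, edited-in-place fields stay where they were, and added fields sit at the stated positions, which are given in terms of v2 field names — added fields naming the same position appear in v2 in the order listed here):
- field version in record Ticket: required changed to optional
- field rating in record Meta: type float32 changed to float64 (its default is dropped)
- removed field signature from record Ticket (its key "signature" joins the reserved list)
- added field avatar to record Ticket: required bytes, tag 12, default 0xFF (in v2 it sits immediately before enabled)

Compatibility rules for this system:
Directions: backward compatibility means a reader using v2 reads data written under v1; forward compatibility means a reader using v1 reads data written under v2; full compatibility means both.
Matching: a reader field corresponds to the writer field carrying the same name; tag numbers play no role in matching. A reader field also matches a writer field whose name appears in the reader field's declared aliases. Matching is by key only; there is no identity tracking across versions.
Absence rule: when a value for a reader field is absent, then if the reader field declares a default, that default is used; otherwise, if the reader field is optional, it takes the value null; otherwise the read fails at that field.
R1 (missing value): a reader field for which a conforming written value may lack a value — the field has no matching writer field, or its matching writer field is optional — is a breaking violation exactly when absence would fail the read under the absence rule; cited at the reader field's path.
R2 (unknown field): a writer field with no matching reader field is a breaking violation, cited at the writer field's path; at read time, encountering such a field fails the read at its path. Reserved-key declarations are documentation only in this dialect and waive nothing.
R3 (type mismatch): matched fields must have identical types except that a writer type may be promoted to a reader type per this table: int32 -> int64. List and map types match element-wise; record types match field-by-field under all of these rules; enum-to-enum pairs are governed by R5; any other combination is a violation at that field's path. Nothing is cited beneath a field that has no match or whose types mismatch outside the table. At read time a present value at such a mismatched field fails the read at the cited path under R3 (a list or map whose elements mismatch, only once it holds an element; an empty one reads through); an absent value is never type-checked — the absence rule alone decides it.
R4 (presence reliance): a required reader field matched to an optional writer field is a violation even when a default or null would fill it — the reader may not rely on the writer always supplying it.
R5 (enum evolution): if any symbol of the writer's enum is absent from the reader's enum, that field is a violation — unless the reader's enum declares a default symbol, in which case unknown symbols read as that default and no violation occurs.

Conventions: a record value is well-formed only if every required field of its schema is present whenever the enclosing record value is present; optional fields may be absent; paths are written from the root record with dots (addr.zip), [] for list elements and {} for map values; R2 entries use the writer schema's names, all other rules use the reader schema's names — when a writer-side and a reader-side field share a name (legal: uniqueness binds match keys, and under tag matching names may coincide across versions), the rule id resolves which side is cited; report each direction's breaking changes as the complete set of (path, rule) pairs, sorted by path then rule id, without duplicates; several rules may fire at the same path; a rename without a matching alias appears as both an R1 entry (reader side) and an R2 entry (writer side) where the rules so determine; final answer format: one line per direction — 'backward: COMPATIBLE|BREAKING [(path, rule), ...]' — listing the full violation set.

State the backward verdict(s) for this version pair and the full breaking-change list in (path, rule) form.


backward: BREAKING [(audit.rating, R3), (signature, R2)]

in Ticket below, arrows point writer -> reader
backward on Ticket — v2 reading data written by v1:
  severity: Role -> Role, writer optional; from severity
  audit: Meta -> Meta, writer required; from audit
  version: int32 -> int32, writer required; from version
  no writer field matches reader avatar
  enabled: bool -> bool, writer optional; from enabled
  attempts: int64 -> int64, writer optional; from attempts
  email: string -> string, writer required; from email
  leftover writer field: signature
  audit.avatar: bytes -> bytes, writer required; from audit.avatar
  audit.rating: float32 -> float64, writer optional; from audit.rating
  rule R3 violated at audit.rating
  rule R2 violated at signature
  => backward verdict for Ticket: BREAKING, 2 violation(s)
diffs on Ticket not affecting the asked answer:
  field version in record Ticket: required changed to optional -> its effect on Ticket is confined to the forward direction, not asked
  added field avatar to record Ticket: required bytes, tag 12, default 0xFF (in v2 it sits immediately before enabled) -> its effect on Ticket is confined to the forward direction, not asked


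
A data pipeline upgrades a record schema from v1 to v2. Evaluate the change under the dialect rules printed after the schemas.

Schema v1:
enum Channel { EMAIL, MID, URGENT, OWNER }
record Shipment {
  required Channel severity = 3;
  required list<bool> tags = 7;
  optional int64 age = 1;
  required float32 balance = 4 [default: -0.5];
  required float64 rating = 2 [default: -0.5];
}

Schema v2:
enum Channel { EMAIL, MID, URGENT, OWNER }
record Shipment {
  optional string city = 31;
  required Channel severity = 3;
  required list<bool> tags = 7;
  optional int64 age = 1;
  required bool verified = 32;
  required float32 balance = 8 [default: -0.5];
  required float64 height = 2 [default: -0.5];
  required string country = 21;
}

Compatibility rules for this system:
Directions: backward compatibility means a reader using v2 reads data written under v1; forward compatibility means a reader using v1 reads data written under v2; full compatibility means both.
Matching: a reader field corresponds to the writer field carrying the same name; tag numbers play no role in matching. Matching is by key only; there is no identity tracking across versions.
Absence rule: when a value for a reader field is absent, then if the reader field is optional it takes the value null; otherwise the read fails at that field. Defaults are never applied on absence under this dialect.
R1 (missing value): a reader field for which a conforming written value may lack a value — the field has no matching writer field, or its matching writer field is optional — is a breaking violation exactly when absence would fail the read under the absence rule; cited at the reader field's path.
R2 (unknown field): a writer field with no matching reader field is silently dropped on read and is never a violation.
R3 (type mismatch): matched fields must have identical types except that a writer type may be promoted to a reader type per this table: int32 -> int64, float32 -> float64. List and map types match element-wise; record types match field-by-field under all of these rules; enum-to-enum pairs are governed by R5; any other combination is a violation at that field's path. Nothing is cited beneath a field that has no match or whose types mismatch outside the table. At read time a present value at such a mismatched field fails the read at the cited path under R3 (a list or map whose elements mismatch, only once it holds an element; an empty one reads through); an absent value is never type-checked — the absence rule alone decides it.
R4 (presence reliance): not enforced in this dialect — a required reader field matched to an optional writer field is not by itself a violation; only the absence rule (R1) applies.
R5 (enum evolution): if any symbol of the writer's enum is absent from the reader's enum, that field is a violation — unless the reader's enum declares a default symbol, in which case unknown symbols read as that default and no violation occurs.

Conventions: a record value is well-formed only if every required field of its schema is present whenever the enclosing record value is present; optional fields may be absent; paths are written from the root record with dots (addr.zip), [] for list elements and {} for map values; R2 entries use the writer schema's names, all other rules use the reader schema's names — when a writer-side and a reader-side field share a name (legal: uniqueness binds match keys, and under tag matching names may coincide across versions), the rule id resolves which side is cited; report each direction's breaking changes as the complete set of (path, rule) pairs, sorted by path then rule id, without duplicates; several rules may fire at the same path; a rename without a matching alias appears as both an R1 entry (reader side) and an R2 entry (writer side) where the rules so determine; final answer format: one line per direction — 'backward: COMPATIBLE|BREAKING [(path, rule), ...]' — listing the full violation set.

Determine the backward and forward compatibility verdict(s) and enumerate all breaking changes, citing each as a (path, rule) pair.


arrows below run writer -> reader for Shipment
checking backward for Shipment: reader v2 against writer v1:
  city: no writer-side match
  severity <- severity (Channel -> Channel, writer required)
  tags <- tags (list<bool> -> list<bool>, writer required)
  age <- age (int64 -> int64, writer optional)
  verified: no writer-side match
  balance <- balance (float32 -> float32, writer required)
  height: no writer-side match
  country: no writer-side match
  writer rating: unknown to reader
  rule R1 violated at country
  rule R1 violated at height
  rule R1 violated at verified
  => backward: BREAKING (3)
checking forward for Shipment: reader v1 against writer v2:
  severity <- severity (Channel -> Channel, writer required)
  tags <- tags (list<bool> -> list<bool>, writer required)
  age <- age (int64 -> int64, writer optional)
  balance <- balance (float32 -> float32, writer required)
  rating: no writer-side match
  writer city: unknown to reader
  writer verified: unknown to reader
  writer height: unknown to reader
  writer country: unknown to reader
  rule R1 violated at rating
  => forward: BREAKING (1)

backward: BREAKING [(country, R1), (height, R1), (verified, R1)]; forward: BREAKING [(rating, R1)]
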